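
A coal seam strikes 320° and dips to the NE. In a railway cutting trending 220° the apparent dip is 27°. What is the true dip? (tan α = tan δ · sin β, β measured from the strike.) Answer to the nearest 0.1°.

27.4°

The section is 80° from the strike.
tan(true dip) = tan 27° / sin 80° = 0.5174
δ = arctan(0.5174) = 27.36°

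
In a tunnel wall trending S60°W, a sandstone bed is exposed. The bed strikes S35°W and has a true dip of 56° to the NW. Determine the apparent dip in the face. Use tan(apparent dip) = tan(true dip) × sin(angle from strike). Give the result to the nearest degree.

32°

Angle between strike (S35°W) and section (S60°W): β = 25°.
tan(apparent dip) = tan 56° · sin 25° = 0.6266
apparent dip = arctan 0.6266 = 32.07°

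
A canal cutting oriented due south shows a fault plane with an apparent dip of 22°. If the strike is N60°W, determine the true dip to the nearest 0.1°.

The section is 60° from the strike.
tan δ = tan α / sin β = tan 22° / sin 60° = 0.4040 / 0.8660 = 0.4665
true dip = arctan 0.4665 = 25.01°

25.0°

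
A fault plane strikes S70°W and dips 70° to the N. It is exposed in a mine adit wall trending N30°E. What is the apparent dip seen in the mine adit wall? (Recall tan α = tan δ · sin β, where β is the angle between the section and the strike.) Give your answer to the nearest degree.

Angle between strike (S70°W) and section (N30°E): β = 40°.
tan α = tan 70° × sin 40° = 2.7475 × 0.6428 = 1.7660
apparent dip = arctan 1.7660 = 60.48°

60°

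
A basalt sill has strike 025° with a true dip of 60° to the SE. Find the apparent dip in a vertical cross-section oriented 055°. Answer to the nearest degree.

41°

The section lies 30° from the strike.
tan(apparent dip) = tan 60° · sin 30° = 0.8660
apparent dip = arctan 0.8660 = 40.89°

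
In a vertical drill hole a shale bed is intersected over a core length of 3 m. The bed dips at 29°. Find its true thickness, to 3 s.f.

True thickness t = h · cos(dip) = 3 × cos 29°
t = 3 × 0.8746 = 2.624 m

2.62 m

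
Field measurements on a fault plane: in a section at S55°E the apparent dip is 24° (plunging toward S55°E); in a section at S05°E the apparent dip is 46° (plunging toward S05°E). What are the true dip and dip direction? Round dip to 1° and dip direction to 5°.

Each apparent-dip line lies in the plane. As unit vectors (x east, y north, z up), v₁ plunges 24°→S55°E and v₂ plunges 46°→S05°E.
The plane normal is n = v₁ × v₂ ∝ (-0.095, -0.514, 0.486).
Dip δ = arctan(|n_h|/n_z) = arctan(0.522/0.486) = 47.1°.
The horizontal component of n points toward azimuth atan2(n_x, n_y) = 191°, the dip direction.

true dip 47°, dip direction 190°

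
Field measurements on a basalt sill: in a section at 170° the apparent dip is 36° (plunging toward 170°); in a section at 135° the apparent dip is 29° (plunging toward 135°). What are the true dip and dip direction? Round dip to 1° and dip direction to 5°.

true dip 36°, dip direction 175°

Each apparent-dip line lies in the plane. As unit vectors (x east, y north, z up), v₁ plunges 36°→170° and v₂ plunges 29°→135°.
The plane normal is n = v₁ × v₂ ∝ (0.023, -0.295, 0.406).
tan δ = √(n_x²+n_y²)/n_z = 0.296/0.406, so δ = 36.1°.
Dip direction = azimuth of (n_x, n_y) = atan2(0.023, -0.295) = 176°.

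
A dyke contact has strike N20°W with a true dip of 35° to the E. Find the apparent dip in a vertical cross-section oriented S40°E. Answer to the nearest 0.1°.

13.5°

The section lies 20° from the strike.
tan(apparent dip) = tan 35° · sin 20° = 0.2395
apparent dip = arctan 0.2395 = 13.47°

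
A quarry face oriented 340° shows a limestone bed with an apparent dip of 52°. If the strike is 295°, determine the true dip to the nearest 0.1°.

61.1°

The section is 45° from the strike.
tan δ = tan α / sin β = tan 52° / sin 45° = 1.2799 / 0.7071 = 1.8101
δ = arctan(1.8101) = 61.08°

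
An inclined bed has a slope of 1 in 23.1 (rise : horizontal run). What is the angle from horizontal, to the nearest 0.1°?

tan θ = 1/23.1 = 0.0433
θ = arctan(0.0433) = 2.48°

2.5°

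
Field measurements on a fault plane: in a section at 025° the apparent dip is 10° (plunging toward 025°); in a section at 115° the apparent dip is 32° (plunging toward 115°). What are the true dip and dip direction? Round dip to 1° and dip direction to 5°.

true dip 33°, dip direction 100°

Represent each trace as a vector plunging at its apparent dip toward its trend (east-north-up frame): v₁ = (0.416, 0.893, -0.174), v₂ = (0.769, -0.358, -0.530).
The plane normal is n = v₁ × v₂ ∝ (0.535, -0.087, 0.835).
True dip = arccos(n_z / |n|) = arccos(0.8387) = 33.0°.
Dip direction = azimuth of (n_x, n_y) = atan2(0.535, -0.087) = 99°.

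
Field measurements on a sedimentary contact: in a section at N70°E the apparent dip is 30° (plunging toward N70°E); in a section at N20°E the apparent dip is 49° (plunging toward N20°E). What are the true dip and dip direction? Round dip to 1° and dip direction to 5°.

The two traces are lines in the plane: v₁ = (sin 70°·cos 30°, cos 70°·cos 30°, −sin 30°), v₂ = (sin 20°·cos 49°, cos 20°·cos 49°, −sin 49°).
The plane normal is n = v₁ × v₂ ∝ (0.085, 0.502, 0.435).
tan δ = √(n_x²+n_y²)/n_z = 0.509/0.435, so δ = 49.5°.
Dip direction = azimuth of (n_x, n_y) = atan2(0.085, 0.502) = 10°.

true dip 49°, dip direction 010°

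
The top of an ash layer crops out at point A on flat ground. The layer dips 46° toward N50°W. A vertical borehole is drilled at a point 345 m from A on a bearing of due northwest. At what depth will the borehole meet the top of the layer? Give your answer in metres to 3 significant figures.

The hole lies 5° from the dip direction, so the down-dip offset is 345 × cos 5° = 343.69 m.
Depth = down-dip offset × tan(dip) = 343.69 × tan 46° = 343.69 × 1.0355
Depth = 355.90 m

356 m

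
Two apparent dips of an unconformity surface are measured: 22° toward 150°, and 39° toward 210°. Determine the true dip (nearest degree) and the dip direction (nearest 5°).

true dip 39°, dip direction 210°

Represent each trace as a vector plunging at its apparent dip toward its trend (east-north-up frame): v₁ = (0.464, -0.803, -0.375), v₂ = (-0.389, -0.673, -0.629).
n = v₁ × v₂ = (-0.253, -0.437, 0.624) (taken with n_z > 0).
tan δ = √(n_x²+n_y²)/n_z = 0.505/0.624, so δ = 39.0°.
The horizontal component of n points toward azimuth atan2(n_x, n_y) = 210°, the dip direction.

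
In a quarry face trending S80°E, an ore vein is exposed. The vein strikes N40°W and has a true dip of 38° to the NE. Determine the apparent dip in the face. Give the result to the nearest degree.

27°

The strike is N40°W and the section trends S80°E; the acute angle between them is β = 40°.
tan α = tan 38° × sin 40° = 0.7813 × 0.6428 = 0.5022
α = arctan(0.5022) = 26.67°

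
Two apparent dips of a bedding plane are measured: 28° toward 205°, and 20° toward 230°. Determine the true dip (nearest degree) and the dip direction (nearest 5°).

Represent each trace as a vector plunging at its apparent dip toward its trend (east-north-up frame): v₁ = (-0.373, -0.800, -0.469), v₂ = (-0.720, -0.604, -0.342).
n = v₁ × v₂ = (0.010, -0.210, 0.351) (taken with n_z > 0).
Dip δ = arctan(|n_h|/n_z) = arctan(0.211/0.351) = 31.0°.
The horizontal component of n points toward azimuth atan2(n_x, n_y) = 177°, the dip direction.

true dip 31°, dip direction 175°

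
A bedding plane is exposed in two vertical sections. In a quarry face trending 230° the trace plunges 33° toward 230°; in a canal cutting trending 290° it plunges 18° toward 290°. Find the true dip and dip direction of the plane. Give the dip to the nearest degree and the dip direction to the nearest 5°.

Each apparent-dip line lies in the plane. As unit vectors (x east, y north, z up), v₁ plunges 33°→230° and v₂ plunges 18°→290°.
n = v₁ × v₂ = (-0.344, -0.288, 0.691) (taken with n_z > 0).
True dip = arccos(n_z / |n|) = arccos(0.8387) = 33.0°.
Dip direction = azimuth of (n_x, n_y) = atan2(-0.344, -0.288) = 230°.

true dip 33°, dip direction 230°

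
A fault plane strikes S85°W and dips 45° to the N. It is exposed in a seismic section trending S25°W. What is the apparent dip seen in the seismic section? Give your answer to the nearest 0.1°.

40.9°

Angle between strike (S85°W) and section (S25°W): β = 60°.
tan α = tan 45° × sin 60° = 1.0000 × 0.8660 = 0.8660
apparent dip = arctan 0.8660 = 40.89°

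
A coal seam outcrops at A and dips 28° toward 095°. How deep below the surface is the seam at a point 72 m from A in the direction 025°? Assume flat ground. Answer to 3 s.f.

The hole lies 70° from the dip direction, so the down-dip offset is 72 × cos 70° = 24.63 m.
Depth = down-dip offset × tan(dip) = 24.63 × tan 28° = 24.63 × 0.5317
Depth = 13.09 m

13.1 m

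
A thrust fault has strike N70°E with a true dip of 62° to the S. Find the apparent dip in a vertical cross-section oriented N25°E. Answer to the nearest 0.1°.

The strike is N70°E and the section trends N25°E; the acute angle between them is β = 45°.
tan α = tan 62° × sin 45° = 1.8807 × 0.7071 = 1.3299
apparent dip = arctan 1.3299 = 53.06°

53.1°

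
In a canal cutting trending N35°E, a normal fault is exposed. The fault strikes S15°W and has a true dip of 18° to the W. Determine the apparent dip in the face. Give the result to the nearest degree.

6°

Angle between strike (S15°W) and section (N35°E): β = 20°.
tan α = tan 18° × sin 20° = 0.3249 × 0.3420 = 0.1111
α = arctan(0.1111) = 6.34°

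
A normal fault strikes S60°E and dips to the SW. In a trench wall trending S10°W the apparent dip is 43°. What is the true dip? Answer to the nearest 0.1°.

44.8°

The section is 70° from the strike.
tan δ = tan α / sin β = tan 43° / sin 70° = 0.9325 / 0.9397 = 0.9924
true dip = arctan 0.9924 = 44.78°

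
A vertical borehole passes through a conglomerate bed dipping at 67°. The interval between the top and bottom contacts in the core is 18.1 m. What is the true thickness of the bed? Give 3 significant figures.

7.07 m

True thickness t = h · cos(dip) = 18.1 × cos 67°
t = 18.1 × 0.3907 = 7.072 m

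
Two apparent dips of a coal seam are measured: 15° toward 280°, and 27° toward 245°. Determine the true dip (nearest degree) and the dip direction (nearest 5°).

Each apparent-dip line lies in the plane. As unit vectors (x east, y north, z up), v₁ plunges 15°→280° and v₂ plunges 27°→245°.
The plane normal is n = v₁ × v₂ ∝ (-0.174, -0.223, 0.494).
Dip δ = arctan(|n_h|/n_z) = arctan(0.282/0.494) = 29.8°.
Dip direction = azimuth of (n_x, n_y) = atan2(-0.174, -0.223) = 218°.

true dip 30°, dip direction 220°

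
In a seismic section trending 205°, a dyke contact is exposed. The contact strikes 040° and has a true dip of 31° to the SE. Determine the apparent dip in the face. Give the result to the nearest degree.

9°

The section lies 15° from the strike.
tan(apparent dip) = tan 31° · sin 15° = 0.1555
α = arctan(0.1555) = 8.84°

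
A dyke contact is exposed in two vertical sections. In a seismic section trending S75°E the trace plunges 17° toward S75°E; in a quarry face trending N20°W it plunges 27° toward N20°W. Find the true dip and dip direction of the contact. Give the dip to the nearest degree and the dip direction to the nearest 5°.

true dip 42°, dip direction 035°

Represent each trace as a vector plunging at its apparent dip toward its trend (east-north-up frame): v₁ = (0.924, -0.248, -0.292), v₂ = (-0.305, 0.837, -0.454).
n = v₁ × v₂ = (0.357, 0.508, 0.698) (taken with n_z > 0).
Dip δ = arctan(|n_h|/n_z) = arctan(0.621/0.698) = 41.7°.
The horizontal component of n points toward azimuth atan2(n_x, n_y) = 35°, the dip direction.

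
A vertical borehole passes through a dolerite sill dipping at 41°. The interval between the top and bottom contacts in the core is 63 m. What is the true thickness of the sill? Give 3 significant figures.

47.5 m

True thickness t = h · cos(dip) = 63 × cos 41°
t = 63 × 0.7547 = 47.547 m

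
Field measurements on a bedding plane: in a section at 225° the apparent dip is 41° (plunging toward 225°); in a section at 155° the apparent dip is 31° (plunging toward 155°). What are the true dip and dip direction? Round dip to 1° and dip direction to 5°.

true dip 43°, dip direction 205°

Each apparent-dip line lies in the plane. As unit vectors (x east, y north, z up), v₁ plunges 41°→225° and v₂ plunges 31°→155°.
The plane normal is n = v₁ × v₂ ∝ (-0.235, -0.513, 0.608).
Dip δ = arctan(|n_h|/n_z) = arctan(0.564/0.608) = 42.8°.
Dip direction = azimuth of (n_x, n_y) = atan2(-0.235, -0.513) = 205°.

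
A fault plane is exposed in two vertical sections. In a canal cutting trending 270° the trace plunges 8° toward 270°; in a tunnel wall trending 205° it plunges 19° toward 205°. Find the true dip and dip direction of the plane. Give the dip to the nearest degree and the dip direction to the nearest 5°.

true dip 19°, dip direction 205°

Each apparent-dip line lies in the plane. As unit vectors (x east, y north, z up), v₁ plunges 8°→270° and v₂ plunges 19°→205°.
Cross product v₁ × v₂ gives the pole to the plane: n ∝ (-0.119, -0.267, 0.849).
True dip = arccos(n_z / |n|) = arccos(0.9455) = 19.0°.
The horizontal component of n points toward azimuth atan2(n_x, n_y) = 204°, the dip direction.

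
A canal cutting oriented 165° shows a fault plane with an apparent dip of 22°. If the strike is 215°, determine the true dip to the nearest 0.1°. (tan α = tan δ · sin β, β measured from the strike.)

β = acute angle between strike 215° and section 165° = 50°.
tan(true dip) = tan 22° / sin 50° = 0.5274
δ = arctan(0.5274) = 27.81°

27.8°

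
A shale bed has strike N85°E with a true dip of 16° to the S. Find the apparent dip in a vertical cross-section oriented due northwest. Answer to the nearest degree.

The strike is N85°E and the section trends due northwest; the acute angle between them is β = 50°.
tan α = tan 16° × sin 50° = 0.2867 × 0.7660 = 0.2197
apparent dip = arctan 0.2197 = 12.39°

12°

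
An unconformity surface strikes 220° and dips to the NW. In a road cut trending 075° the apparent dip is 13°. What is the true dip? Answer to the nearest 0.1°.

21.9°

β = acute angle between strike 220° and section 075° = 35°.
tan(true dip) = tan 13° / sin 35° = 0.4025
δ = arctan(0.4025) = 21.93°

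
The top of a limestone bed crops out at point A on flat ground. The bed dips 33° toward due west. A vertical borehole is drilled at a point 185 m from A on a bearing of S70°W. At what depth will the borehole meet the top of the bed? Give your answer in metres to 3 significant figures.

The hole lies 20° from the dip direction, so the down-dip offset is 185 × cos 20° = 173.84 m.
Depth = down-dip offset × tan(dip) = 173.84 × tan 33° = 173.84 × 0.6494
Depth = 112.90 m

113 m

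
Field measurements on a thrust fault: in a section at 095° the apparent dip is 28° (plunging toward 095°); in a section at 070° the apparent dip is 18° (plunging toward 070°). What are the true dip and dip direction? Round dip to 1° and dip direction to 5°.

The two traces are lines in the plane: v₁ = (sin 95°·cos 28°, cos 95°·cos 28°, −sin 28°), v₂ = (sin 70°·cos 18°, cos 70°·cos 18°, −sin 18°).
n = v₁ × v₂ = (0.176, -0.148, 0.355) (taken with n_z > 0).
Dip δ = arctan(|n_h|/n_z) = arctan(0.230/0.355) = 33.0°.
Dip direction = atan2(0.176, -0.148) = 130° (azimuth of n's horizontal projection).

true dip 33°, dip direction 130°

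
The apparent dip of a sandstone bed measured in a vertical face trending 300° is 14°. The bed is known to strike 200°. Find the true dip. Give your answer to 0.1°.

14.2°

The section is 80° from the strike.
tan δ = tan α / sin β = tan 14° / sin 80° = 0.2493 / 0.9848 = 0.2532
true dip = arctan 0.2532 = 14.21°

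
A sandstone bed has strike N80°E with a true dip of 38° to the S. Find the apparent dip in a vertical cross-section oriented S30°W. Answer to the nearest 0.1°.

The strike is N80°E and the section trends S30°W; the acute angle between them is β = 50°.
tan(apparent dip) = tan 38° · sin 50° = 0.5985
apparent dip = arctan 0.5985 = 30.90°

30.9°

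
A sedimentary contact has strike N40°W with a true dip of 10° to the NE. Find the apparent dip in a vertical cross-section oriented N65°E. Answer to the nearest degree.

10°

The strike is N40°W and the section trends N65°E; the acute angle between them is β = 75°.
tan α = tan 10° × sin 75° = 0.1763 × 0.9659 = 0.1703
α = arctan(0.1703) = 9.67°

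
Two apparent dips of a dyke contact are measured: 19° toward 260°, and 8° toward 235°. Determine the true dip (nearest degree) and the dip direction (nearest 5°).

Represent each trace as a vector plunging at its apparent dip toward its trend (east-north-up frame): v₁ = (-0.931, -0.164, -0.326), v₂ = (-0.811, -0.568, -0.139).
n = v₁ × v₂ = (-0.162, 0.135, 0.396) (taken with n_z > 0).
True dip = arccos(n_z / |n|) = arccos(0.8828) = 28.0°.
Dip direction = atan2(-0.162, 0.135) = 310° (azimuth of n's horizontal projection).

true dip 28°, dip direction 310°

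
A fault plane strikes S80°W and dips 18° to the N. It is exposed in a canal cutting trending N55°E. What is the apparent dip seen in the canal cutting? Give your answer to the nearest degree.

Angle between strike (S80°W) and section (N55°E): β = 25°.
tan(apparent dip) = tan 18° · sin 25° = 0.1373
apparent dip = arctan 0.1373 = 7.82°

8°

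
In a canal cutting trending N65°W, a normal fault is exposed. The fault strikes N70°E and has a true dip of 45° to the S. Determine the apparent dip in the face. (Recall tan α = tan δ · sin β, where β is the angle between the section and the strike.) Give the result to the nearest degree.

The strike is N70°E and the section trends N65°W; the acute angle between them is β = 45°.
tan α = tan 45° × sin 45° = 1.0000 × 0.7071 = 0.7071
α = arctan(0.7071) = 35.26°

35°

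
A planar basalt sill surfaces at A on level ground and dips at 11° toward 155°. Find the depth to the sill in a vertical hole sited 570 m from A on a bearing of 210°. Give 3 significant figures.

The hole lies 55° from the dip direction, so the down-dip offset is 570 × cos 55° = 326.94 m.
Depth = down-dip offset × tan(dip) = 326.94 × tan 11° = 326.94 × 0.1944
Depth = 63.55 m

63.6 m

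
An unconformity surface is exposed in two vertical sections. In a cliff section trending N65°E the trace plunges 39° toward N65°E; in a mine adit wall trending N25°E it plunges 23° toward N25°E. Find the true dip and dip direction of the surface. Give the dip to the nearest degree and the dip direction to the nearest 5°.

Represent each trace as a vector plunging at its apparent dip toward its trend (east-north-up frame): v₁ = (0.704, 0.328, -0.629), v₂ = (0.389, 0.834, -0.391).
n = v₁ × v₂ = (0.397, 0.030, 0.460) (taken with n_z > 0).
tan δ = √(n_x²+n_y²)/n_z = 0.398/0.460, so δ = 40.9°.
The horizontal component of n points toward azimuth atan2(n_x, n_y) = 86°, the dip direction.

true dip 41°, dip direction 085°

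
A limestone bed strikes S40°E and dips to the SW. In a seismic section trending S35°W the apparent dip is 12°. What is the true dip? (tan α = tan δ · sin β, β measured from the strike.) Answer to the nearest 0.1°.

12.4°

β = acute angle between strike S40°E and section S35°W = 75°.
tan(true dip) = tan 12° / sin 75° = 0.2201
true dip = arctan 0.2201 = 12.41°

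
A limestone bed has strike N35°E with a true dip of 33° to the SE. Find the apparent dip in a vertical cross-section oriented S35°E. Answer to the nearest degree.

Angle between strike (N35°E) and section (S35°E): β = 70°.
tan α = tan 33° × sin 70° = 0.6494 × 0.9397 = 0.6102
α = arctan(0.6102) = 31.39°

31°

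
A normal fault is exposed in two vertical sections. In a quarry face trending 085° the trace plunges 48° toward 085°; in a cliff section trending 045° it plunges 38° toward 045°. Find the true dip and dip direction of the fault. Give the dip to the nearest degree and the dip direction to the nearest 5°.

The two traces are lines in the plane: v₁ = (sin 85°·cos 48°, cos 85°·cos 48°, −sin 48°), v₂ = (sin 45°·cos 38°, cos 45°·cos 38°, −sin 38°).
Cross product v₁ × v₂ gives the pole to the plane: n ∝ (0.378, -0.004, 0.339).
Dip δ = arctan(|n_h|/n_z) = arctan(0.378/0.339) = 48.1°.
Dip direction = azimuth of (n_x, n_y) = atan2(0.378, -0.004) = 91°.

true dip 48°, dip direction 090°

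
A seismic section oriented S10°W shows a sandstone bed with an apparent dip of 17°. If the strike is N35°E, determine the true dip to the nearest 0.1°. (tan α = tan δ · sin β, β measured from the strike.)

35.9°

The section is 25° from the strike.
tan δ = tan α / sin β = tan 17° / sin 25° = 0.3057 / 0.4226 = 0.7234
true dip = arctan 0.7234 = 35.88°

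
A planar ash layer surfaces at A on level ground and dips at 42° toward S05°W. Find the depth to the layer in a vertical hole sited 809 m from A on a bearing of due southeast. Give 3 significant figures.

468 m

The hole lies 50° from the dip direction, so the down-dip offset is 809 × cos 50° = 520.02 m.
Depth = down-dip offset × tan(dip) = 520.02 × tan 42° = 520.02 × 0.9004
Depth = 468.22 m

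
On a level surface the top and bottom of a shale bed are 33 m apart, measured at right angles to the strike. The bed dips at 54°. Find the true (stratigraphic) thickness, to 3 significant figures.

26.7 m

True thickness t = w · sin(dip) = 33 × sin 54°
t = 33 × 0.8090 = 26.698 m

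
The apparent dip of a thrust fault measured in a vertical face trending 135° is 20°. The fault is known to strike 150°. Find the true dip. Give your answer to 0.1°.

54.6°

The section is 15° from the strike.
tan(true dip) = tan 20° / sin 15° = 1.4063
true dip = arctan 1.4063 = 54.58°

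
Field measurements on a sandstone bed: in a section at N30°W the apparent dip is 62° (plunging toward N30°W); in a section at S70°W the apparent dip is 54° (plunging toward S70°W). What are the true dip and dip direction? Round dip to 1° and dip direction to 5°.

true dip 65°, dip direction 300°

The two traces are lines in the plane: v₁ = (sin 330°·cos 62°, cos 330°·cos 62°, −sin 62°), v₂ = (sin 250°·cos 54°, cos 250°·cos 54°, −sin 54°).
Cross product v₁ × v₂ gives the pole to the plane: n ∝ (-0.506, 0.298, 0.272).
True dip = arccos(n_z / |n|) = arccos(0.4198) = 65.2°.
Dip direction = azimuth of (n_x, n_y) = atan2(-0.506, 0.298) = 300°.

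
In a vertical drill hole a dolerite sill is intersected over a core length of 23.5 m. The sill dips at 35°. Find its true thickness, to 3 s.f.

True thickness t = h · cos(dip) = 23.5 × cos 35°
t = 23.5 × 0.8192 = 19.250 m

19.3 m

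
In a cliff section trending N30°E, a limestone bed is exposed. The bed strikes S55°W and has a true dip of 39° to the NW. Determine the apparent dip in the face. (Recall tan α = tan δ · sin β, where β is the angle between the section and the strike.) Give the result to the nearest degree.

19°

Angle between strike (S55°W) and section (N30°E): β = 25°.
tan(apparent dip) = tan 39° · sin 25° = 0.3422
α = arctan(0.3422) = 18.89°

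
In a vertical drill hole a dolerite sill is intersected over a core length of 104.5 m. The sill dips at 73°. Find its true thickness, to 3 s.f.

True thickness t = h · cos(dip) = 104.5 × cos 73°
t = 104.5 × 0.2924 = 30.553 m

30.6 m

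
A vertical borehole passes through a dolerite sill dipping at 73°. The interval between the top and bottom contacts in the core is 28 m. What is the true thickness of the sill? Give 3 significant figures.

True thickness t = h · cos(dip) = 28 × cos 73°
t = 28 × 0.2924 = 8.186 m

8.19 m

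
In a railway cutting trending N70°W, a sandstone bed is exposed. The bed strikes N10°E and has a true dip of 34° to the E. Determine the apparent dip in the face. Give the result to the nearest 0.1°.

33.6°

Angle between strike (N10°E) and section (N70°W): β = 80°.
tan α = tan 34° × sin 80° = 0.6745 × 0.9848 = 0.6643
apparent dip = arctan 0.6643 = 33.59°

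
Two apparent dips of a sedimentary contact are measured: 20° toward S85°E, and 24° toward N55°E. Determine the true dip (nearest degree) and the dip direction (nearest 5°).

true dip 24°, dip direction 060°

Represent each trace as a vector plunging at its apparent dip toward its trend (east-north-up frame): v₁ = (0.936, -0.082, -0.342), v₂ = (0.748, 0.524, -0.407).
Cross product v₁ × v₂ gives the pole to the plane: n ∝ (0.213, 0.125, 0.552).
True dip = arccos(n_z / |n|) = arccos(0.9131) = 24.1°.
Dip direction = atan2(0.213, 0.125) = 60° (azimuth of n's horizontal projection).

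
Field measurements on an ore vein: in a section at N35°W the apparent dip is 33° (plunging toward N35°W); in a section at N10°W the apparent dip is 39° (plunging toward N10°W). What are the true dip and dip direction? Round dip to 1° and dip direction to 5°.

true dip 40°, dip direction 005°

Represent each trace as a vector plunging at its apparent dip toward its trend (east-north-up frame): v₁ = (-0.481, 0.687, -0.545), v₂ = (-0.135, 0.765, -0.629).
n = v₁ × v₂ = (0.016, 0.229, 0.275) (taken with n_z > 0).
True dip = arccos(n_z / |n|) = arccos(0.7679) = 39.8°.
Dip direction = atan2(0.016, 0.229) = 4° (azimuth of n's horizontal projection).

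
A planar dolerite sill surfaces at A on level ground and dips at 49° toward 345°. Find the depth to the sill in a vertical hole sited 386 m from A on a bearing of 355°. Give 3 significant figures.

437 m

The hole lies 10° from the dip direction, so the down-dip offset is 386 × cos 10° = 380.14 m.
Depth = down-dip offset × tan(dip) = 380.14 × tan 49° = 380.14 × 1.1504
Depth = 437.30 m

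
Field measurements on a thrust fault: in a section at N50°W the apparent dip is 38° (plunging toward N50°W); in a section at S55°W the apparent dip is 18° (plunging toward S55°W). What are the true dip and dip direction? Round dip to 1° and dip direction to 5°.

The two traces are lines in the plane: v₁ = (sin 310°·cos 38°, cos 310°·cos 38°, −sin 38°), v₂ = (sin 235°·cos 18°, cos 235°·cos 18°, −sin 18°).
Cross product v₁ × v₂ gives the pole to the plane: n ∝ (-0.492, 0.293, 0.724).
True dip = arccos(n_z / |n|) = arccos(0.7841) = 38.4°.
Dip direction = atan2(-0.492, 0.293) = 301° (azimuth of n's horizontal projection).

true dip 38°, dip direction 300°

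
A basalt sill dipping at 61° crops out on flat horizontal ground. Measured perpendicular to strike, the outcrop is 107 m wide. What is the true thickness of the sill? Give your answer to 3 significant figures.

True thickness t = w · sin(dip) = 107 × sin 61°
t = 107 × 0.8746 = 93.584 m

93.6 m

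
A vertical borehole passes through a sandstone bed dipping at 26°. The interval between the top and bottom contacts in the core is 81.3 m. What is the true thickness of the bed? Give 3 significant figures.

True thickness t = h · cos(dip) = 81.3 × cos 26°
t = 81.3 × 0.8988 = 73.072 m

73.1 m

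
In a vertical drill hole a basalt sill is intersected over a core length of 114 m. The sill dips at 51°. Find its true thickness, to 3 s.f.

71.7 m

True thickness t = h · cos(dip) = 114 × cos 51°
t = 114 × 0.6293 = 71.743 m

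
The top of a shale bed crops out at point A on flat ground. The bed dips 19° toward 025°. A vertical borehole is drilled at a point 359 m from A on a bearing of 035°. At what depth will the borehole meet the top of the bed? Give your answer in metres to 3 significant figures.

122 m

The hole lies 10° from the dip direction, so the down-dip offset is 359 × cos 10° = 353.55 m.
Depth = down-dip offset × tan(dip) = 353.55 × tan 19° = 353.55 × 0.3443
Depth = 121.74 m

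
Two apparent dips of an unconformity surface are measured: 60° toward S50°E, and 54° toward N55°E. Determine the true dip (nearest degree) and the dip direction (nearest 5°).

Each apparent-dip line lies in the plane. As unit vectors (x east, y north, z up), v₁ plunges 60°→S50°E and v₂ plunges 54°→N55°E.
The plane normal is n = v₁ × v₂ ∝ (0.552, -0.107, 0.284).
True dip = arccos(n_z / |n|) = arccos(0.4507) = 63.2°.
Dip direction = atan2(0.552, -0.107) = 101° (azimuth of n's horizontal projection).

true dip 63°, dip direction 100°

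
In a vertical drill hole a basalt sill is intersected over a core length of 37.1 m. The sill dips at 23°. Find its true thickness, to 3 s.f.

True thickness t = h · cos(dip) = 37.1 × cos 23°
t = 37.1 × 0.9205 = 34.151 m

34.2 m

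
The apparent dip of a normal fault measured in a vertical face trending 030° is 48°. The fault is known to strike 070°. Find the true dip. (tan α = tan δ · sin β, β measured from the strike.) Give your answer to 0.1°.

β = acute angle between strike 070° and section 030° = 40°.
tan(true dip) = tan 48° / sin 40° = 1.7278
true dip = arctan 1.7278 = 59.94°

59.9°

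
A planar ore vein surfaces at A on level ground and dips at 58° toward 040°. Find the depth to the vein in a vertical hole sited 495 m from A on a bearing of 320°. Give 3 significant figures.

138 m

The hole lies 80° from the dip direction, so the down-dip offset is 495 × cos 80° = 85.96 m.
Depth = down-dip offset × tan(dip) = 85.96 × tan 58° = 85.96 × 1.6003
Depth = 137.56 m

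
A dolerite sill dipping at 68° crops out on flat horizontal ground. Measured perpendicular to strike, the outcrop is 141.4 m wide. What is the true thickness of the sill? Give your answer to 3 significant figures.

True thickness t = w · sin(dip) = 141.4 × sin 68°
t = 141.4 × 0.9272 = 131.104 m

131 m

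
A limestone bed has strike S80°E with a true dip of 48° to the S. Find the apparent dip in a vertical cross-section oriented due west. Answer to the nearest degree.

The section lies 10° from the strike.
tan(apparent dip) = tan 48° · sin 10° = 0.1929
α = arctan(0.1929) = 10.92°

11°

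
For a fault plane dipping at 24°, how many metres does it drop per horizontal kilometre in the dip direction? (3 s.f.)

445 m

drop per km = 1000 × tan 24° = 1000 × 0.4452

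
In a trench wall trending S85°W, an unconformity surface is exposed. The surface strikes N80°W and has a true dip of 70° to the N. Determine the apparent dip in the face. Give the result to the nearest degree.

35°

The strike is N80°W and the section trends S85°W; the acute angle between them is β = 15°.
tan(apparent dip) = tan 70° · sin 15° = 0.7111
α = arctan(0.7111) = 35.42°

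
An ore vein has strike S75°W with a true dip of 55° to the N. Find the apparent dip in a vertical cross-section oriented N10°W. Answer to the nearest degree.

55°

The strike is S75°W and the section trends N10°W; the acute angle between them is β = 85°.
tan α = tan 55° × sin 85° = 1.4281 × 0.9962 = 1.4227
apparent dip = arctan 1.4227 = 54.90°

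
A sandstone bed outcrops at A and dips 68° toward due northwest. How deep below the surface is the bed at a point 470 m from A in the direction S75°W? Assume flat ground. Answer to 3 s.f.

The hole lies 60° from the dip direction, so the down-dip offset is 470 × cos 60° = 235.00 m.
Depth = down-dip offset × tan(dip) = 235.00 × tan 68° = 235.00 × 2.4751
Depth = 581.65 m

582 m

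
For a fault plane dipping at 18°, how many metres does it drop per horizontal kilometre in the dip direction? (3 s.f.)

drop per km = 1000 × tan 18° = 1000 × 0.3249

325 m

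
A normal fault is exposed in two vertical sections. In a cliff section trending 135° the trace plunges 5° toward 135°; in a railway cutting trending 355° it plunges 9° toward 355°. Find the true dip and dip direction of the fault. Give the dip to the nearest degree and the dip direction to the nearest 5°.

true dip 20°, dip direction 060°

The two traces are lines in the plane: v₁ = (sin 135°·cos 5°, cos 135°·cos 5°, −sin 5°), v₂ = (sin 355°·cos 9°, cos 355°·cos 9°, −sin 9°).
The plane normal is n = v₁ × v₂ ∝ (0.196, 0.118, 0.632).
tan δ = √(n_x²+n_y²)/n_z = 0.229/0.632, so δ = 19.9°.
Dip direction = atan2(0.196, 0.118) = 59° (azimuth of n's horizontal projection).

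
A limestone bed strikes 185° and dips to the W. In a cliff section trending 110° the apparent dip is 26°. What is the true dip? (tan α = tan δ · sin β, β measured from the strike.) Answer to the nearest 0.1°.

26.8°

β = acute angle between strike 185° and section 110° = 75°.
tan δ = tan α / sin β = tan 26° / sin 75° = 0.4877 / 0.9659 = 0.5049
δ = arctan(0.5049) = 26.79°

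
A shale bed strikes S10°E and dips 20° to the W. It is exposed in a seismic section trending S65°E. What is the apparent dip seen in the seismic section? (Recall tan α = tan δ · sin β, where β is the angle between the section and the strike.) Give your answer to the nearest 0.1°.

Angle between strike (S10°E) and section (S65°E): β = 55°.
tan α = tan 20° × sin 55° = 0.3640 × 0.8192 = 0.2981
apparent dip = arctan 0.2981 = 16.60°

16.6°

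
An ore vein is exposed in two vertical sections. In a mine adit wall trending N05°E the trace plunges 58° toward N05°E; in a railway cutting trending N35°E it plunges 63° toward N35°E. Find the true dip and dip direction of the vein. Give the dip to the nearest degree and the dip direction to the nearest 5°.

The two traces are lines in the plane: v₁ = (sin 5°·cos 58°, cos 5°·cos 58°, −sin 58°), v₂ = (sin 35°·cos 63°, cos 35°·cos 63°, −sin 63°).
Cross product v₁ × v₂ gives the pole to the plane: n ∝ (0.155, 0.180, 0.120).
Dip δ = arctan(|n_h|/n_z) = arctan(0.237/0.120) = 63.1°.
Dip direction = atan2(0.155, 0.180) = 41° (azimuth of n's horizontal projection).

true dip 63°, dip direction 040°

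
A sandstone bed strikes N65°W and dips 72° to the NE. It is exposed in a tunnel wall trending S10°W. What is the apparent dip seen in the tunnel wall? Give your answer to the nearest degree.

71°

The section lies 75° from the strike.
tan(apparent dip) = tan 72° · sin 75° = 2.9728
α = arctan(2.9728) = 71.41°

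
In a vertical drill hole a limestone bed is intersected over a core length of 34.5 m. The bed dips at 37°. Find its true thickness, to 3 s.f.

27.6 m

True thickness t = h · cos(dip) = 34.5 × cos 37°
t = 34.5 × 0.7986 = 27.553 m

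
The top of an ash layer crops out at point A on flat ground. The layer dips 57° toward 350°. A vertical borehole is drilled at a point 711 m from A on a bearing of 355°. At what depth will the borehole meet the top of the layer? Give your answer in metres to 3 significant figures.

The hole lies 5° from the dip direction, so the down-dip offset is 711 × cos 5° = 708.29 m.
Depth = down-dip offset × tan(dip) = 708.29 × tan 57° = 708.29 × 1.5399
Depth = 1090.68 m

1090 m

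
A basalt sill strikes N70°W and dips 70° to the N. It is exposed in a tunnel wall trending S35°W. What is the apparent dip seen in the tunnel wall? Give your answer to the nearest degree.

69°

The strike is N70°W and the section trends S35°W; the acute angle between them is β = 75°.
tan α = tan 70° × sin 75° = 2.7475 × 0.9659 = 2.6539
apparent dip = arctan 2.6539 = 69.35°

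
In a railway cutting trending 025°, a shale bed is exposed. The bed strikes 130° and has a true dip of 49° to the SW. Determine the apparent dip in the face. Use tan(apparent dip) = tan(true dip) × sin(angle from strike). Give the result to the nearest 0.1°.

Angle between strike (130°) and section (025°): β = 75°.
tan(apparent dip) = tan 49° · sin 75° = 1.1112
apparent dip = arctan 1.1112 = 48.01°

48.0°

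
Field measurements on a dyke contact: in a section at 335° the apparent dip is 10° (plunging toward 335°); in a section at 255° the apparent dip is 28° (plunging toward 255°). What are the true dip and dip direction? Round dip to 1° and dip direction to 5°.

true dip 28°, dip direction 265°

Each apparent-dip line lies in the plane. As unit vectors (x east, y north, z up), v₁ plunges 10°→335° and v₂ plunges 28°→255°.
The plane normal is n = v₁ × v₂ ∝ (-0.459, -0.047, 0.856).
Dip δ = arctan(|n_h|/n_z) = arctan(0.461/0.856) = 28.3°.
The horizontal component of n points toward azimuth atan2(n_x, n_y) = 264°, the dip direction.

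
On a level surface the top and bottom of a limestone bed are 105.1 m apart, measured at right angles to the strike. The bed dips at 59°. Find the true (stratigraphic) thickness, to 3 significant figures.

True thickness t = w · sin(dip) = 105.1 × sin 59°
t = 105.1 × 0.8572 = 90.088 m

90.1 m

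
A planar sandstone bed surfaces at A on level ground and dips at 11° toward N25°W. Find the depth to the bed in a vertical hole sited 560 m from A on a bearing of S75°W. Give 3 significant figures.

18.9 m

The hole lies 80° from the dip direction, so the down-dip offset is 560 × cos 80° = 97.24 m.
Depth = down-dip offset × tan(dip) = 97.24 × tan 11° = 97.24 × 0.1944
Depth = 18.90 m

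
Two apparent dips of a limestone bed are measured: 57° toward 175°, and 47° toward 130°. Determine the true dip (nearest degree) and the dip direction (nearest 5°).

Represent each trace as a vector plunging at its apparent dip toward its trend (east-north-up frame): v₁ = (0.047, -0.543, -0.839), v₂ = (0.522, -0.438, -0.731).
The plane normal is n = v₁ × v₂ ∝ (0.029, -0.403, 0.263).
tan δ = √(n_x²+n_y²)/n_z = 0.404/0.263, so δ = 57.0°.
Dip direction = atan2(0.029, -0.403) = 176° (azimuth of n's horizontal projection).

true dip 57°, dip direction 175°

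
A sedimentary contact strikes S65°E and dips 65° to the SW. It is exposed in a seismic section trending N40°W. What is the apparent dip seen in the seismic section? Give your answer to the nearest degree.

42°

Angle between strike (S65°E) and section (N40°W): β = 25°.
tan α = tan 65° × sin 25° = 2.1445 × 0.4226 = 0.9063
apparent dip = arctan 0.9063 = 42.19°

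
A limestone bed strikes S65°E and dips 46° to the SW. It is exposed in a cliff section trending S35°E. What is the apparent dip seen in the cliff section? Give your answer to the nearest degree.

27°

The strike is S65°E and the section trends S35°E; the acute angle between them is β = 30°.
tan(apparent dip) = tan 46° · sin 30° = 0.5178
apparent dip = arctan 0.5178 = 27.37°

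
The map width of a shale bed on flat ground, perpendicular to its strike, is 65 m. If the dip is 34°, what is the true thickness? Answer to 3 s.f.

36.3 m

True thickness t = w · sin(dip) = 65 × sin 34°
t = 65 × 0.5592 = 36.348 m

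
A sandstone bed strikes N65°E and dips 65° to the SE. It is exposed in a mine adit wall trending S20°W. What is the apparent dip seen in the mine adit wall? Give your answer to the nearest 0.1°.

56.6°

The strike is N65°E and the section trends S20°W; the acute angle between them is β = 45°.
tan(apparent dip) = tan 65° · sin 45° = 1.5164
apparent dip = arctan 1.5164 = 56.60°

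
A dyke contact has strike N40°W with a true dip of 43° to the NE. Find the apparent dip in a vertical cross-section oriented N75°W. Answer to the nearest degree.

28°

The section lies 35° from the strike.
tan(apparent dip) = tan 43° · sin 35° = 0.5349
apparent dip = arctan 0.5349 = 28.14°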